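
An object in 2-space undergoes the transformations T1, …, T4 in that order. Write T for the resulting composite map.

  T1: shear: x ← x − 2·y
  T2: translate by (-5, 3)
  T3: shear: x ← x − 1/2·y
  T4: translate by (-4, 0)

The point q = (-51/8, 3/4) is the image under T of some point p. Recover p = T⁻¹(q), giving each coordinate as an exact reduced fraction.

T1 = [1 -2 0; 0 1 0; 0 0 1]
T2·T1 = [1 -2 -5; 0 1 3; 0 0 1]
T3·…·T1 = [1 -5/2 -13/2; 0 1 3; 0 0 1]
T4·…·T1 = [1 -5/2 -21/2; 0 1 3; 0 0 1]
det M = 1; M⁻¹ = [1 5/2 3; 0 1 -3; 0 0 1]
M⁻¹ · (-51/8, 3/4)ᵀ = (-3/2, -9/4)ᵀ

p = (-3/2, -9/4)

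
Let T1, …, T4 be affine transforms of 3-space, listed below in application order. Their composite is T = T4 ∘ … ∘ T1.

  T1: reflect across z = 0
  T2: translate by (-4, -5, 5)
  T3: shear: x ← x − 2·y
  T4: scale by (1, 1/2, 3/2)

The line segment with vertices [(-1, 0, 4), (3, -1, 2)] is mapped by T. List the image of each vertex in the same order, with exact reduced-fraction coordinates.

image vertices: (5, -5/2, 3/2), (11, -3, 9/2)

T1 reflect across z = 0: (-1, 0, 4) → (-1, 0, -4); (3, -1, 2) → (3, -1, -2)
T2 translate by (-4, -5, 5): (-1, 0, -4) → (-5, -5, 1); (3, -1, -2) → (-1, -6, 3)
T3 shear: x ← x − 2·y: (-5, -5, 1) → (5, -5, 1); (-1, -6, 3) → (11, -6, 3)
T4 scale by (1, 1/2, 3/2): (5, -5, 1) → (5, -5/2, 3/2); (11, -6, 3) → (11, -3, 9/2)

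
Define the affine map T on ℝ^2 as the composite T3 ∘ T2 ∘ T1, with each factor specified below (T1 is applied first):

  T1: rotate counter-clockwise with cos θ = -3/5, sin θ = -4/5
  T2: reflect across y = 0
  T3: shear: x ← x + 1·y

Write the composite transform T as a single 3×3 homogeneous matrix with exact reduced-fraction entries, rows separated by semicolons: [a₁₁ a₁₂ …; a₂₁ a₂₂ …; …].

T1 = [-3/5 4/5 0; -4/5 -3/5 0; 0 0 1]
T2·T1 = [-3/5 4/5 0; 4/5 3/5 0; 0 0 1]
T3·…·T1 = [1/5 7/5 0; 4/5 3/5 0; 0 0 1]

T = [1/5 7/5 0; 4/5 3/5 0; 0 0 1]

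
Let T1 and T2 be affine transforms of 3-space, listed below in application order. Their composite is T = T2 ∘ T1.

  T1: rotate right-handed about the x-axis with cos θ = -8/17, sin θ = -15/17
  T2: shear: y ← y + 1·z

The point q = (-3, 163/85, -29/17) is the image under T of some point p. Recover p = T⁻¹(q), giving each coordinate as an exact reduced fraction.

T1 = [1 0 0 0; 0 -8/17 15/17 0; 0 -15/17 -8/17 0; 0 0 0 1]
T2·T1 = [1 0 0 0; 0 -23/17 7/17 0; 0 -15/17 -8/17 0; 0 0 0 1]
det M = 1; M⁻¹ = [1 0 0 0; 0 -8/17 -7/17 0; 0 15/17 -23/17 0; 0 0 0 1]
M⁻¹ · (-3, 163/85, -29/17)ᵀ = (-3, -1/5, 4)ᵀ

p = (-3, -1/5, 4)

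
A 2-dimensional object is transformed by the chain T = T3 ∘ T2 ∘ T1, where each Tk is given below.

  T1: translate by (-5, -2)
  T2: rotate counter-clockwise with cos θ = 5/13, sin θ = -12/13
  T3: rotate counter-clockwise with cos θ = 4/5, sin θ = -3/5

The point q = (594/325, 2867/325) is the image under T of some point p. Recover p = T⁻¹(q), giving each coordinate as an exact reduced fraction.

p = (-4, 8/5)

T1 = [1 0 -5; 0 1 -2; 0 0 1]
T2·T1 = [5/13 12/13 -49/13; -12/13 5/13 50/13; 0 0 1]
T3·…·T1 = [-16/65 63/65 -46/65; -63/65 -16/65 347/65; 0 0 1]
det M = 1; M⁻¹ = [-16/65 -63/65 5; 63/65 -16/65 2; 0 0 1]
M⁻¹ · (594/325, 2867/325)ᵀ = (-4, 8/5)ᵀ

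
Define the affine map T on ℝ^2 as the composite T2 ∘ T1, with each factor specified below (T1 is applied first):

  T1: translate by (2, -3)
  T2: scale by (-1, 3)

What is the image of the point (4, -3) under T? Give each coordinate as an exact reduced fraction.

T1 translate by (2, -3): (4, -3) → (6, -6)
T2 scale by (-1, 3): (6, -6) → (-6, -18)

T(p) = (-6, -18)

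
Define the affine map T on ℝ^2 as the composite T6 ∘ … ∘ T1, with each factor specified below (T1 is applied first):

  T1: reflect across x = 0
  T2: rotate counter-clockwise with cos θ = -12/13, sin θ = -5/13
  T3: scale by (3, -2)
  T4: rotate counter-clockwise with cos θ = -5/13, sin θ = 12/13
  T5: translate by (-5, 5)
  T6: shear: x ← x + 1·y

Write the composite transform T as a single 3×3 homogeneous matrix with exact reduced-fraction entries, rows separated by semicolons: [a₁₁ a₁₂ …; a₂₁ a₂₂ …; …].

T = [422/169 -303/169 0; 482/169 60/169 5; 0 0 1]

T1 = [-1 0 0; 0 1 0; 0 0 1]
T2·T1 = [12/13 5/13 0; 5/13 -12/13 0; 0 0 1]
T3·…·T1 = [36/13 15/13 0; -10/13 24/13 0; 0 0 1]
T4·…·T1 = [-60/169 -363/169 0; 482/169 60/169 0; 0 0 1]
T5·…·T1 = [-60/169 -363/169 -5; 482/169 60/169 5; 0 0 1]
T6·…·T1 = [422/169 -303/169 0; 482/169 60/169 5; 0 0 1]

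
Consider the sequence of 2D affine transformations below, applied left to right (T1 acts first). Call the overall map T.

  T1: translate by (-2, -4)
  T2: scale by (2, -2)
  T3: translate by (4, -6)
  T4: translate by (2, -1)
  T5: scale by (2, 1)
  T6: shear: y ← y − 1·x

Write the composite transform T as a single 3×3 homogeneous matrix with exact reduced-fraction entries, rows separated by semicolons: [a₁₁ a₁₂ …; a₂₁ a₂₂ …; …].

T1 = [1 0 -2; 0 1 -4; 0 0 1]
T2·T1 = [2 0 -4; 0 -2 8; 0 0 1]
T3·…·T1 = [2 0 0; 0 -2 2; 0 0 1]
T4·…·T1 = [2 0 2; 0 -2 1; 0 0 1]
T5·…·T1 = [4 0 4; 0 -2 1; 0 0 1]
T6·…·T1 = [4 0 4; -4 -2 -3; 0 0 1]

T = [4 0 4; -4 -2 -3; 0 0 1]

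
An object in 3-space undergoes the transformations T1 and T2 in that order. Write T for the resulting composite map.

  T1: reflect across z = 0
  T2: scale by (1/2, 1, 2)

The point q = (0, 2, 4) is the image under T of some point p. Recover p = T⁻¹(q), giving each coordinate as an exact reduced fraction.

p = (0, 2, -2)

T1 = [1 0 0 0; 0 1 0 0; 0 0 -1 0; 0 0 0 1]
T2·T1 = [1/2 0 0 0; 0 1 0 0; 0 0 -2 0; 0 0 0 1]
det M = -1; M⁻¹ = [2 0 0 0; 0 1 0 0; 0 0 -1/2 0; 0 0 0 1]
M⁻¹ · (0, 2, 4)ᵀ = (0, 2, -2)ᵀ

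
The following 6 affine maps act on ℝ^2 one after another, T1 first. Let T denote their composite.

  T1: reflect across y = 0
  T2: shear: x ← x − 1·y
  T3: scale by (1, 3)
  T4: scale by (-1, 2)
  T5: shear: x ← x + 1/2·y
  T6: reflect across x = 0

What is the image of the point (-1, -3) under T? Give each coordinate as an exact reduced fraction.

T1 reflect across y = 0: (-1, -3) → (-1, 3)
T2 shear: x ← x − 1·y: (-1, 3) → (-4, 3)
T3 scale by (1, 3): (-4, 3) → (-4, 9)
T4 scale by (-1, 2): (-4, 9) → (4, 18)
T5 shear: x ← x + 1/2·y: (4, 18) → (13, 18)
T6 reflect across x = 0: (13, 18) → (-13, 18)

T(p) = (-13, 18)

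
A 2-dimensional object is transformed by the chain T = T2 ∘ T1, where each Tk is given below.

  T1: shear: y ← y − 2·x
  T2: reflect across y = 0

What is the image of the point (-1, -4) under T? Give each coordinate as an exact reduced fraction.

T(p) = (-1, 2)

T1 shear: y ← y − 2·x: (-1, -4) → (-1, -2)
T2 reflect across y = 0: (-1, -2) → (-1, 2)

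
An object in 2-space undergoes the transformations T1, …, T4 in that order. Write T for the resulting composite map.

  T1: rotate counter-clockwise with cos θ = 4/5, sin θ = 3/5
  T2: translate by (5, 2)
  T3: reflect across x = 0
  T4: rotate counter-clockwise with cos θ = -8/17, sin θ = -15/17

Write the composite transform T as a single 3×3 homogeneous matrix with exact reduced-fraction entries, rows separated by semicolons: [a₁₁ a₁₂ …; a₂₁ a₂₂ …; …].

T1 = [4/5 -3/5 0; 3/5 4/5 0; 0 0 1]
T2·T1 = [4/5 -3/5 5; 3/5 4/5 2; 0 0 1]
T3·…·T1 = [-4/5 3/5 -5; 3/5 4/5 2; 0 0 1]
T4·…·T1 = [77/85 36/85 70/17; 36/85 -77/85 59/17; 0 0 1]

T = [77/85 36/85 70/17; 36/85 -77/85 59/17; 0 0 1]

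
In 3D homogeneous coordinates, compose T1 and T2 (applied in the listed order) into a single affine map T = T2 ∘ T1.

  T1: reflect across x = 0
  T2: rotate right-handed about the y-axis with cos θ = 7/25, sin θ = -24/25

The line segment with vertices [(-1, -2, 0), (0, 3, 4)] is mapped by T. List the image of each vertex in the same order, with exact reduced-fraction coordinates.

T1 reflect across x = 0: (-1, -2, 0) → (1, -2, 0); (0, 3, 4) → (0, 3, 4)
T2 rotate right-handed about the y-axis with cos θ = 7/25, sin θ = -24/25: (1, -2, 0) → (7/25, -2, 24/25); (0, 3, 4) → (-96/25, 3, 28/25)

image vertices: (7/25, -2, 24/25), (-96/25, 3, 28/25)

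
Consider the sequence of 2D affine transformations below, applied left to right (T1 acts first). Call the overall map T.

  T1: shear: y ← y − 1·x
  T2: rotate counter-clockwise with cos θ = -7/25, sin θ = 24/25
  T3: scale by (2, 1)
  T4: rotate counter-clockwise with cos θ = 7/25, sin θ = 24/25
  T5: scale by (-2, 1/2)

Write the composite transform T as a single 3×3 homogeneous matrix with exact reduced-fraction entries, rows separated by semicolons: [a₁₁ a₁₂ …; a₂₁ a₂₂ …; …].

T1 = [1 0 0; -1 1 0; 0 0 1]
T2·T1 = [17/25 -24/25 0; 31/25 -7/25 0; 0 0 1]
T3·…·T1 = [34/25 -48/25 0; 31/25 -7/25 0; 0 0 1]
T4·…·T1 = [-506/625 -168/625 0; 1033/625 -1201/625 0; 0 0 1]
T5·…·T1 = [1012/625 336/625 0; 1033/1250 -1201/1250 0; 0 0 1]

T = [1012/625 336/625 0; 1033/1250 -1201/1250 0; 0 0 1]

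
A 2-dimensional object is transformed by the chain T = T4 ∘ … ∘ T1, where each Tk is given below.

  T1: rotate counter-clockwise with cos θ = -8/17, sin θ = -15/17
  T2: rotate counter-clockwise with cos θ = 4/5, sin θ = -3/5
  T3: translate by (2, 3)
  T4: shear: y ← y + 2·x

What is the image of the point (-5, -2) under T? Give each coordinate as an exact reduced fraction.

T(p) = (483/85, 311/17)

T1 rotate counter-clockwise with cos θ = -8/17, sin θ = -15/17: (-5, -2) → (10/17, 91/17)
T2 rotate counter-clockwise with cos θ = 4/5, sin θ = -3/5: (10/17, 91/17) → (313/85, 334/85)
T3 translate by (2, 3): (313/85, 334/85) → (483/85, 589/85)
T4 shear: y ← y + 2·x: (483/85, 589/85) → (483/85, 311/17)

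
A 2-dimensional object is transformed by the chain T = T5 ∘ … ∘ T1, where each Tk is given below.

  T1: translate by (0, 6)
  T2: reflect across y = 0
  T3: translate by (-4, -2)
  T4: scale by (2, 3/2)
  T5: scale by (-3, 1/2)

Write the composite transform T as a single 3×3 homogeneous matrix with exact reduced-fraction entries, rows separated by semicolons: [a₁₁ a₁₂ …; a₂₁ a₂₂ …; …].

T1 = [1 0 0; 0 1 6; 0 0 1]
T2·T1 = [1 0 0; 0 -1 -6; 0 0 1]
T3·…·T1 = [1 0 -4; 0 -1 -8; 0 0 1]
T4·…·T1 = [2 0 -8; 0 -3/2 -12; 0 0 1]
T5·…·T1 = [-6 0 24; 0 -3/4 -6; 0 0 1]

T = [-6 0 24; 0 -3/4 -6; 0 0 1]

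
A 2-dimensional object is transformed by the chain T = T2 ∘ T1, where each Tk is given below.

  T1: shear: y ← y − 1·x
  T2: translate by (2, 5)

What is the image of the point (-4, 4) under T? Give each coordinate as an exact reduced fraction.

T(p) = (-2, 13)

T1 shear: y ← y − 1·x: (-4, 4) → (-4, 8)
T2 translate by (2, 5): (-4, 8) → (-2, 13)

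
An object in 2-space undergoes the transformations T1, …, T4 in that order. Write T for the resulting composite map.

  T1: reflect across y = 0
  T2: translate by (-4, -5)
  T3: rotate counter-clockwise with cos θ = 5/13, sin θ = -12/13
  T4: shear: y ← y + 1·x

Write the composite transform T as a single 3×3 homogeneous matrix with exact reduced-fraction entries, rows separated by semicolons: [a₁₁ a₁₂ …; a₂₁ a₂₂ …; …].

T1 = [1 0 0; 0 -1 0; 0 0 1]
T2·T1 = [1 0 -4; 0 -1 -5; 0 0 1]
T3·…·T1 = [5/13 -12/13 -80/13; -12/13 -5/13 23/13; 0 0 1]
T4·…·T1 = [5/13 -12/13 -80/13; -7/13 -17/13 -57/13; 0 0 1]

T = [5/13 -12/13 -80/13; -7/13 -17/13 -57/13; 0 0 1]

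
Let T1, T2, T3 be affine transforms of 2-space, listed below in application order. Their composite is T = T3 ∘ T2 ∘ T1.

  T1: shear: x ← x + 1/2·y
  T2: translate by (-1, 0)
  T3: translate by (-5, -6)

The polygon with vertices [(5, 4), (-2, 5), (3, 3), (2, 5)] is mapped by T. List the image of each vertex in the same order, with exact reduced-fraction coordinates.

T1 shear: x ← x + 1/2·y: (5, 4) → (7, 4); (-2, 5) → (1/2, 5); (3, 3) → (9/2, 3); (2, 5) → (9/2, 5)
T2 translate by (-1, 0): (7, 4) → (6, 4); (1/2, 5) → (-1/2, 5); (9/2, 3) → (7/2, 3); (9/2, 5) → (7/2, 5)
T3 translate by (-5, -6): (6, 4) → (1, -2); (-1/2, 5) → (-11/2, -1); (7/2, 3) → (-3/2, -3); (7/2, 5) → (-3/2, -1)

image vertices: (1, -2), (-11/2, -1), (-3/2, -3), (-3/2, -1)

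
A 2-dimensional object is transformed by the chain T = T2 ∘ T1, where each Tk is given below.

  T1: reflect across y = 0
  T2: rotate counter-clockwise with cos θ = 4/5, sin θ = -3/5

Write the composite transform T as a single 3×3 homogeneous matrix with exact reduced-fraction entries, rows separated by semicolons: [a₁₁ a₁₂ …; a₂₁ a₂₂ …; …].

T1 = [1 0 0; 0 -1 0; 0 0 1]
T2·T1 = [4/5 -3/5 0; -3/5 -4/5 0; 0 0 1]

T = [4/5 -3/5 0; -3/5 -4/5 0; 0 0 1]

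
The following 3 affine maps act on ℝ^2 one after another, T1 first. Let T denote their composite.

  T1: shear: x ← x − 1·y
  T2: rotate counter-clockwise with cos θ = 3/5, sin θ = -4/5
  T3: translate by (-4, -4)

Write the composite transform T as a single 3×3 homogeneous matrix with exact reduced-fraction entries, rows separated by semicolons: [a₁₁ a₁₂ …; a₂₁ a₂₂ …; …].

T = [3/5 1/5 -4; -4/5 7/5 -4; 0 0 1]

T1 = [1 -1 0; 0 1 0; 0 0 1]
T2·T1 = [3/5 1/5 0; -4/5 7/5 0; 0 0 1]
T3·…·T1 = [3/5 1/5 -4; -4/5 7/5 -4; 0 0 1]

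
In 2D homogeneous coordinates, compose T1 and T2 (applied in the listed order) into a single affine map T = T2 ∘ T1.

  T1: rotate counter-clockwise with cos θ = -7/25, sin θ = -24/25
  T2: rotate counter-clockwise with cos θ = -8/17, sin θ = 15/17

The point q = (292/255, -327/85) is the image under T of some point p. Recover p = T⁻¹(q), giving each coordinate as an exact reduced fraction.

p = (1/3, -4)

T1 = [-7/25 24/25 0; -24/25 -7/25 0; 0 0 1]
T2·T1 = [416/425 -87/425 0; 87/425 416/425 0; 0 0 1]
det M = 1; M⁻¹ = [416/425 87/425 0; -87/425 416/425 0; 0 0 1]
M⁻¹ · (292/255, -327/85)ᵀ = (1/3, -4)ᵀ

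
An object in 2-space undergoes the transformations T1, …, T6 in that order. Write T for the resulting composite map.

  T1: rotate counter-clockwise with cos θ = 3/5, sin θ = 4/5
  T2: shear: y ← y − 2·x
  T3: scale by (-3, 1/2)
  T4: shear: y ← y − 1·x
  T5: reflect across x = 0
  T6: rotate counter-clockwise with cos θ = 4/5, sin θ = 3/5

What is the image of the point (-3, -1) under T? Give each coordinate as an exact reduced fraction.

T1 rotate counter-clockwise with cos θ = 3/5, sin θ = 4/5: (-3, -1) → (-1, -3)
T2 shear: y ← y − 2·x: (-1, -3) → (-1, -1)
T3 scale by (-3, 1/2): (-1, -1) → (3, -1/2)
T4 shear: y ← y − 1·x: (3, -1/2) → (3, -7/2)
T5 reflect across x = 0: (3, -7/2) → (-3, -7/2)
T6 rotate counter-clockwise with cos θ = 4/5, sin θ = 3/5: (-3, -7/2) → (-3/10, -23/5)

T(p) = (-3/10, -23/5)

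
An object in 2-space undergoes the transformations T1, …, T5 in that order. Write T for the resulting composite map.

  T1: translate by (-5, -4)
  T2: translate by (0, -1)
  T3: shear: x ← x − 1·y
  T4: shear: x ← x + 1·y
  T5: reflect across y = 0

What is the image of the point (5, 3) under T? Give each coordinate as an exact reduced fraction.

T1 translate by (-5, -4): (5, 3) → (0, -1)
T2 translate by (0, -1): (0, -1) → (0, -2)
T3 shear: x ← x − 1·y: (0, -2) → (2, -2)
T4 shear: x ← x + 1·y: (2, -2) → (0, -2)
T5 reflect across y = 0: (0, -2) → (0, 2)

T(p) = (0, 2)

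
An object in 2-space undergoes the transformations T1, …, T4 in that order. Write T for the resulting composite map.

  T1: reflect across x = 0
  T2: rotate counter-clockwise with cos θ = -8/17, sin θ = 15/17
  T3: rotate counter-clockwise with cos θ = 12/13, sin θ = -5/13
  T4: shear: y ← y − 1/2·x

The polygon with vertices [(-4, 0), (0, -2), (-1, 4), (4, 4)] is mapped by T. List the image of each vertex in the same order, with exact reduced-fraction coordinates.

image vertices: (-84/221, 922/221), (440/221, -178/221), (-53/13, 69/26), (-796/221, -566/221)

T1 reflect across x = 0: (-4, 0) → (4, 0); (0, -2) → (0, -2); (-1, 4) → (1, 4); (4, 4) → (-4, 4)
T2 rotate counter-clockwise with cos θ = -8/17, sin θ = 15/17: (4, 0) → (-32/17, 60/17); (0, -2) → (30/17, 16/17); (1, 4) → (-4, -1); (-4, 4) → (-28/17, -92/17)
T3 rotate counter-clockwise with cos θ = 12/13, sin θ = -5/13: (-32/17, 60/17) → (-84/221, 880/221); (30/17, 16/17) → (440/221, 42/221); (-4, -1) → (-53/13, 8/13); (-28/17, -92/17) → (-796/221, -964/221)
T4 shear: y ← y − 1/2·x: (-84/221, 880/221) → (-84/221, 922/221); (440/221, 42/221) → (440/221, -178/221); (-53/13, 8/13) → (-53/13, 69/26); (-796/221, -964/221) → (-796/221, -566/221)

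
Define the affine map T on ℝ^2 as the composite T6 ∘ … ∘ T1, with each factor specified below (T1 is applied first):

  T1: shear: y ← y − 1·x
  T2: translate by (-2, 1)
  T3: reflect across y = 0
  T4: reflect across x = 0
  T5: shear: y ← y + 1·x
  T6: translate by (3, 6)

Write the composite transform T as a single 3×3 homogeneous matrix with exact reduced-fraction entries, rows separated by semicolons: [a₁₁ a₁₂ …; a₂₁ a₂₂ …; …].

T1 = [1 0 0; -1 1 0; 0 0 1]
T2·T1 = [1 0 -2; -1 1 1; 0 0 1]
T3·…·T1 = [1 0 -2; 1 -1 -1; 0 0 1]
T4·…·T1 = [-1 0 2; 1 -1 -1; 0 0 1]
T5·…·T1 = [-1 0 2; 0 -1 1; 0 0 1]
T6·…·T1 = [-1 0 5; 0 -1 7; 0 0 1]

T = [-1 0 5; 0 -1 7; 0 0 1]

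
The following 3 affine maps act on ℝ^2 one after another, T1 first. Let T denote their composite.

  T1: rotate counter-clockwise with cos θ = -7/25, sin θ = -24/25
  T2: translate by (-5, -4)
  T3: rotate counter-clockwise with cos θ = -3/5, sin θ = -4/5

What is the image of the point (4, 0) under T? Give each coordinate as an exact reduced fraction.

T1 rotate counter-clockwise with cos θ = -7/25, sin θ = -24/25: (4, 0) → (-28/25, -96/25)
T2 translate by (-5, -4): (-28/25, -96/25) → (-153/25, -196/25)
T3 rotate counter-clockwise with cos θ = -3/5, sin θ = -4/5: (-153/25, -196/25) → (-13/5, 48/5)

T(p) = (-13/5, 48/5)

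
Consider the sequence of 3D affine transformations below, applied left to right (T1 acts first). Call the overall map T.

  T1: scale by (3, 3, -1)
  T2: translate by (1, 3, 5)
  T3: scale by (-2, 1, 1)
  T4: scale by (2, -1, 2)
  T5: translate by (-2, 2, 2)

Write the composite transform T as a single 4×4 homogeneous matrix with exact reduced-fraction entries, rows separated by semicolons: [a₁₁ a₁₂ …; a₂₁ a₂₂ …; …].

T = [-12 0 0 -6; 0 -3 0 -1; 0 0 -2 12; 0 0 0 1]

T1 = [3 0 0 0; 0 3 0 0; 0 0 -1 0; 0 0 0 1]
T2·T1 = [3 0 0 1; 0 3 0 3; 0 0 -1 5; 0 0 0 1]
T3·…·T1 = [-6 0 0 -2; 0 3 0 3; 0 0 -1 5; 0 0 0 1]
T4·…·T1 = [-12 0 0 -4; 0 -3 0 -3; 0 0 -2 10; 0 0 0 1]
T5·…·T1 = [-12 0 0 -6; 0 -3 0 -1; 0 0 -2 12; 0 0 0 1]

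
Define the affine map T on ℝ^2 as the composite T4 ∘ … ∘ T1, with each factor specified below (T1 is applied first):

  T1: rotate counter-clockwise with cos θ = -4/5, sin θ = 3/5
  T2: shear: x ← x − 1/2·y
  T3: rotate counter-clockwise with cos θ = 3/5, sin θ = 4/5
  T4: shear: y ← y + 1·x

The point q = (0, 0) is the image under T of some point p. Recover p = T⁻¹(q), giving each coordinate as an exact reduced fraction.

T1 = [-4/5 -3/5 0; 3/5 -4/5 0; 0 0 1]
T2·T1 = [-11/10 -1/5 0; 3/5 -4/5 0; 0 0 1]
T3·…·T1 = [-57/50 13/25 0; -13/25 -16/25 0; 0 0 1]
T4·…·T1 = [-57/50 13/25 0; -83/50 -3/25 0; 0 0 1]
det M = 1; M⁻¹ = [-3/25 -13/25 0; 83/50 -57/50 0; 0 0 1]
M⁻¹ · (0, 0)ᵀ = (0, 0)ᵀ

p = (0, 0)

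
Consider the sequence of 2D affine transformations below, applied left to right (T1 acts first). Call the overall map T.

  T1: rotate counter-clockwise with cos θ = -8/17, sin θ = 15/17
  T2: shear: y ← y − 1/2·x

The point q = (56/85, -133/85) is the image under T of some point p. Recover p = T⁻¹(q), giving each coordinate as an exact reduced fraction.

p = (-7/5, 0)

T1 = [-8/17 -15/17 0; 15/17 -8/17 0; 0 0 1]
T2·T1 = [-8/17 -15/17 0; 19/17 -1/34 0; 0 0 1]
det M = 1; M⁻¹ = [-1/34 15/17 0; -19/17 -8/17 0; 0 0 1]
M⁻¹ · (56/85, -133/85)ᵀ = (-7/5, 0)ᵀ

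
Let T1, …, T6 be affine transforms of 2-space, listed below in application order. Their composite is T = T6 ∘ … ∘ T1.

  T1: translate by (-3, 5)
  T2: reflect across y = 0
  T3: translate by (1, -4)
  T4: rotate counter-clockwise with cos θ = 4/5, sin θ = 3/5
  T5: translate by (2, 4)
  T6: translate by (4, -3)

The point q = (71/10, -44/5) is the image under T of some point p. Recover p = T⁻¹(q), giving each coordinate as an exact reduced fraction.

p = (-3, -1/2)

T1 = [1 0 -3; 0 1 5; 0 0 1]
T2·T1 = [1 0 -3; 0 -1 -5; 0 0 1]
T3·…·T1 = [1 0 -2; 0 -1 -9; 0 0 1]
T4·…·T1 = [4/5 3/5 19/5; 3/5 -4/5 -42/5; 0 0 1]
T5·…·T1 = [4/5 3/5 29/5; 3/5 -4/5 -22/5; 0 0 1]
T6·…·T1 = [4/5 3/5 49/5; 3/5 -4/5 -37/5; 0 0 1]
det M = -1; M⁻¹ = [4/5 3/5 -17/5; 3/5 -4/5 -59/5; 0 0 1]
M⁻¹ · (71/10, -44/5)ᵀ = (-3, -1/2)ᵀ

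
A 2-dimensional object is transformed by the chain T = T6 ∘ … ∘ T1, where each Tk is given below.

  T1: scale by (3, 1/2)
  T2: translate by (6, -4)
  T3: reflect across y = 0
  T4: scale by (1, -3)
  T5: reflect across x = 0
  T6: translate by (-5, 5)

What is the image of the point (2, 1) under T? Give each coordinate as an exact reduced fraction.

T1 scale by (3, 1/2): (2, 1) → (6, 1/2)
T2 translate by (6, -4): (6, 1/2) → (12, -7/2)
T3 reflect across y = 0: (12, -7/2) → (12, 7/2)
T4 scale by (1, -3): (12, 7/2) → (12, -21/2)
T5 reflect across x = 0: (12, -21/2) → (-12, -21/2)
T6 translate by (-5, 5): (-12, -21/2) → (-17, -11/2)

T(p) = (-17, -11/2)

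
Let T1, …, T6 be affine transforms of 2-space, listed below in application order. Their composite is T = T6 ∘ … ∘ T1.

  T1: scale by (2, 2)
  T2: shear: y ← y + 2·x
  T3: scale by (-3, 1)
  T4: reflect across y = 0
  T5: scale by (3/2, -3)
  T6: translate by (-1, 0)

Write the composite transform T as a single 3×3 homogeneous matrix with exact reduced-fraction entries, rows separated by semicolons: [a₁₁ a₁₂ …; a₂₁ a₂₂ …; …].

T1 = [2 0 0; 0 2 0; 0 0 1]
T2·T1 = [2 0 0; 4 2 0; 0 0 1]
T3·…·T1 = [-6 0 0; 4 2 0; 0 0 1]
T4·…·T1 = [-6 0 0; -4 -2 0; 0 0 1]
T5·…·T1 = [-9 0 0; 12 6 0; 0 0 1]
T6·…·T1 = [-9 0 -1; 12 6 0; 0 0 1]

T = [-9 0 -1; 12 6 0; 0 0 1]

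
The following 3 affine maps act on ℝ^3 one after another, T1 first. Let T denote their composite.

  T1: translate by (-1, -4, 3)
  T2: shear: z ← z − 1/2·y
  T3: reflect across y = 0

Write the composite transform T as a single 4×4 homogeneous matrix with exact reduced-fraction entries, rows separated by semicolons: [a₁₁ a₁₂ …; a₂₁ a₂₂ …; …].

T = [1 0 0 -1; 0 -1 0 4; 0 -1/2 1 5; 0 0 0 1]

T1 = [1 0 0 -1; 0 1 0 -4; 0 0 1 3; 0 0 0 1]
T2·T1 = [1 0 0 -1; 0 1 0 -4; 0 -1/2 1 5; 0 0 0 1]
T3·…·T1 = [1 0 0 -1; 0 -1 0 4; 0 -1/2 1 5; 0 0 0 1]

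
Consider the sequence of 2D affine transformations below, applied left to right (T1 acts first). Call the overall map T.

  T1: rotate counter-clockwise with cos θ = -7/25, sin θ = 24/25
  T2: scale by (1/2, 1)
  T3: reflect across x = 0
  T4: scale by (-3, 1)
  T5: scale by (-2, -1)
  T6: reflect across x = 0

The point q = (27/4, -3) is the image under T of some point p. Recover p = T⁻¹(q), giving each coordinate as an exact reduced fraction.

T1 = [-7/25 -24/25 0; 24/25 -7/25 0; 0 0 1]
T2·T1 = [-7/50 -12/25 0; 24/25 -7/25 0; 0 0 1]
T3·…·T1 = [7/50 12/25 0; 24/25 -7/25 0; 0 0 1]
T4·…·T1 = [-21/50 -36/25 0; 24/25 -7/25 0; 0 0 1]
T5·…·T1 = [21/25 72/25 0; -24/25 7/25 0; 0 0 1]
T6·…·T1 = [-21/25 -72/25 0; -24/25 7/25 0; 0 0 1]
det M = -3; M⁻¹ = [-7/75 -24/25 0; -8/25 7/25 0; 0 0 1]
M⁻¹ · (27/4, -3)ᵀ = (9/4, -3)ᵀ

p = (9/4, -3)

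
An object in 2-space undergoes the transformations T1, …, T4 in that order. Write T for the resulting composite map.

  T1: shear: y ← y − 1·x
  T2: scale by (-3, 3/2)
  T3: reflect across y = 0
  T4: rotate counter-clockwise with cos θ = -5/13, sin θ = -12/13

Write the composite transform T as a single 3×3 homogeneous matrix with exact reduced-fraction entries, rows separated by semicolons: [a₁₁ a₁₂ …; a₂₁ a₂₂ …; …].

T1 = [1 0 0; -1 1 0; 0 0 1]
T2·T1 = [-3 0 0; -3/2 3/2 0; 0 0 1]
T3·…·T1 = [-3 0 0; 3/2 -3/2 0; 0 0 1]
T4·…·T1 = [33/13 -18/13 0; 57/26 15/26 0; 0 0 1]

T = [33/13 -18/13 0; 57/26 15/26 0; 0 0 1]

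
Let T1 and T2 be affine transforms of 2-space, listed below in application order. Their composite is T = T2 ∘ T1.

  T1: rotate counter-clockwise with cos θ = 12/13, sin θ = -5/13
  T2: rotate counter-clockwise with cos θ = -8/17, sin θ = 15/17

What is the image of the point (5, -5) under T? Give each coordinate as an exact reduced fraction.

T1 rotate counter-clockwise with cos θ = 12/13, sin θ = -5/13: (5, -5) → (35/13, -85/13)
T2 rotate counter-clockwise with cos θ = -8/17, sin θ = 15/17: (35/13, -85/13) → (995/221, 1205/221)

T(p) = (995/221, 1205/221)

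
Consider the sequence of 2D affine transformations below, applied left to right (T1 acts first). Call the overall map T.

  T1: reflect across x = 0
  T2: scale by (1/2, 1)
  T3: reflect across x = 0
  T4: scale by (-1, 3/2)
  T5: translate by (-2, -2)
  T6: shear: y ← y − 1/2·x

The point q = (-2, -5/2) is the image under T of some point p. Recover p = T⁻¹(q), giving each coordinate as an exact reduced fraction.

p = (0, -1)

T1 = [-1 0 0; 0 1 0; 0 0 1]
T2·T1 = [-1/2 0 0; 0 1 0; 0 0 1]
T3·…·T1 = [1/2 0 0; 0 1 0; 0 0 1]
T4·…·T1 = [-1/2 0 0; 0 3/2 0; 0 0 1]
T5·…·T1 = [-1/2 0 -2; 0 3/2 -2; 0 0 1]
T6·…·T1 = [-1/2 0 -2; 1/4 3/2 -1; 0 0 1]
det M = -3/4; M⁻¹ = [-2 0 -4; 1/3 2/3 4/3; 0 0 1]
M⁻¹ · (-2, -5/2)ᵀ = (0, -1)ᵀ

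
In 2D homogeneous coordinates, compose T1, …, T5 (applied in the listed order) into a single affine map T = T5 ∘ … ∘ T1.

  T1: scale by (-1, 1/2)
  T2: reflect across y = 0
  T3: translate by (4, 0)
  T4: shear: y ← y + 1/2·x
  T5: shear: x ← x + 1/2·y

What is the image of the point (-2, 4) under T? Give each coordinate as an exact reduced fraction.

T(p) = (13/2, 1)

T1 scale by (-1, 1/2): (-2, 4) → (2, 2)
T2 reflect across y = 0: (2, 2) → (2, -2)
T3 translate by (4, 0): (2, -2) → (6, -2)
T4 shear: y ← y + 1/2·x: (6, -2) → (6, 1)
T5 shear: x ← x + 1/2·y: (6, 1) → (13/2, 1)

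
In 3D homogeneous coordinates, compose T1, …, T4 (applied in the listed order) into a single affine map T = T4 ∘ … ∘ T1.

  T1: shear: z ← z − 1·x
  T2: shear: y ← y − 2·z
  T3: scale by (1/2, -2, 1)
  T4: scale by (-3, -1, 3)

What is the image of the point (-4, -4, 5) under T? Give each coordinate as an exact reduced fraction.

T(p) = (6, -44, 27)

T1 shear: z ← z − 1·x: (-4, -4, 5) → (-4, -4, 9)
T2 shear: y ← y − 2·z: (-4, -4, 9) → (-4, -22, 9)
T3 scale by (1/2, -2, 1): (-4, -22, 9) → (-2, 44, 9)
T4 scale by (-3, -1, 3): (-2, 44, 9) → (6, -44, 27)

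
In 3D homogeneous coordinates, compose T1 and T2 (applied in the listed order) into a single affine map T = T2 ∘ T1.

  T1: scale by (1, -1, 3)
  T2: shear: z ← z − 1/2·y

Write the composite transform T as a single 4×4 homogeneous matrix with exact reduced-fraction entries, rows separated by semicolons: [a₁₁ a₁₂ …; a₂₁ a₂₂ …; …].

T = [1 0 0 0; 0 -1 0 0; 0 1/2 3 0; 0 0 0 1]

T1 = [1 0 0 0; 0 -1 0 0; 0 0 3 0; 0 0 0 1]
T2·T1 = [1 0 0 0; 0 -1 0 0; 0 1/2 3 0; 0 0 0 1]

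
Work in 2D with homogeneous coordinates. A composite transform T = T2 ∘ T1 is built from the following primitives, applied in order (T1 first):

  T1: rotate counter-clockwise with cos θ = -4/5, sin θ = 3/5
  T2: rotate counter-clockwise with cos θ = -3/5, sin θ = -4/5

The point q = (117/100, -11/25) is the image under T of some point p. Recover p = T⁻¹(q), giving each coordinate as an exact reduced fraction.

T1 = [-4/5 -3/5 0; 3/5 -4/5 0; 0 0 1]
T2·T1 = [24/25 -7/25 0; 7/25 24/25 0; 0 0 1]
det M = 1; M⁻¹ = [24/25 7/25 0; -7/25 24/25 0; 0 0 1]
M⁻¹ · (117/100, -11/25)ᵀ = (1, -3/4)ᵀ

p = (1, -3/4)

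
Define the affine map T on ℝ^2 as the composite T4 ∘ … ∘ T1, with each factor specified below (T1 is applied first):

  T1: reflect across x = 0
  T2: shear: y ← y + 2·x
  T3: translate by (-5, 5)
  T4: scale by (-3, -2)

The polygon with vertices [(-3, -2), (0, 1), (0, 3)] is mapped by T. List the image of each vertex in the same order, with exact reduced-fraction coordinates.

image vertices: (6, -18), (15, -12), (15, -16)

T1 reflect across x = 0: (-3, -2) → (3, -2); (0, 1) → (0, 1); (0, 3) → (0, 3)
T2 shear: y ← y + 2·x: (3, -2) → (3, 4); (0, 1) → (0, 1); (0, 3) → (0, 3)
T3 translate by (-5, 5): (3, 4) → (-2, 9); (0, 1) → (-5, 6); (0, 3) → (-5, 8)
T4 scale by (-3, -2): (-2, 9) → (6, -18); (-5, 6) → (15, -12); (-5, 8) → (15, -16)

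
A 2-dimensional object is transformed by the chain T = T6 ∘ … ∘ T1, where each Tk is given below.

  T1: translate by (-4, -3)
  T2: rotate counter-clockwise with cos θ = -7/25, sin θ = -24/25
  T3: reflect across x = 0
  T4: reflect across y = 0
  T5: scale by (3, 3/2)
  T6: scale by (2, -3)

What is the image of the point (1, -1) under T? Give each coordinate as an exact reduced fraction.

T(p) = (18, 18)

T1 translate by (-4, -3): (1, -1) → (-3, -4)
T2 rotate counter-clockwise with cos θ = -7/25, sin θ = -24/25: (-3, -4) → (-3, 4)
T3 reflect across x = 0: (-3, 4) → (3, 4)
T4 reflect across y = 0: (3, 4) → (3, -4)
T5 scale by (3, 3/2): (3, -4) → (9, -6)
T6 scale by (2, -3): (9, -6) → (18, 18)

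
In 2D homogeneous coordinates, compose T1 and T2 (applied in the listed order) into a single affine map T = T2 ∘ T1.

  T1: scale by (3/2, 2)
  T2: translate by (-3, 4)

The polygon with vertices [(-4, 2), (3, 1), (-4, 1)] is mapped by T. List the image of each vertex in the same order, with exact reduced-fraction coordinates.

T1 scale by (3/2, 2): (-4, 2) → (-6, 4); (3, 1) → (9/2, 2); (-4, 1) → (-6, 2)
T2 translate by (-3, 4): (-6, 4) → (-9, 8); (9/2, 2) → (3/2, 6); (-6, 2) → (-9, 6)

image vertices: (-9, 8), (3/2, 6), (-9, 6)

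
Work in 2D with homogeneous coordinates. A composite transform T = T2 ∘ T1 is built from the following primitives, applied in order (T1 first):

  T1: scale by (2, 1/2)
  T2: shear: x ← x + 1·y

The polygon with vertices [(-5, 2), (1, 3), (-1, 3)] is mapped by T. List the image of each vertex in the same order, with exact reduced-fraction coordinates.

image vertices: (-9, 1), (7/2, 3/2), (-1/2, 3/2)

T1 scale by (2, 1/2): (-5, 2) → (-10, 1); (1, 3) → (2, 3/2); (-1, 3) → (-2, 3/2)
T2 shear: x ← x + 1·y: (-10, 1) → (-9, 1); (2, 3/2) → (7/2, 3/2); (-2, 3/2) → (-1/2, 3/2)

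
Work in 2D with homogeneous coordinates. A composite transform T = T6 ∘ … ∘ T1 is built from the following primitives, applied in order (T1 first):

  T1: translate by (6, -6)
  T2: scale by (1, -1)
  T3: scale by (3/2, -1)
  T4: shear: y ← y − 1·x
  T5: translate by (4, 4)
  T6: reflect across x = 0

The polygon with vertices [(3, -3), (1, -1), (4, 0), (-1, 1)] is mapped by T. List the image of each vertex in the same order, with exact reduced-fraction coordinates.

T1 translate by (6, -6): (3, -3) → (9, -9); (1, -1) → (7, -7); (4, 0) → (10, -6); (-1, 1) → (5, -5)
T2 scale by (1, -1): (9, -9) → (9, 9); (7, -7) → (7, 7); (10, -6) → (10, 6); (5, -5) → (5, 5)
T3 scale by (3/2, -1): (9, 9) → (27/2, -9); (7, 7) → (21/2, -7); (10, 6) → (15, -6); (5, 5) → (15/2, -5)
T4 shear: y ← y − 1·x: (27/2, -9) → (27/2, -45/2); (21/2, -7) → (21/2, -35/2); (15, -6) → (15, -21); (15/2, -5) → (15/2, -25/2)
T5 translate by (4, 4): (27/2, -45/2) → (35/2, -37/2); (21/2, -35/2) → (29/2, -27/2); (15, -21) → (19, -17); (15/2, -25/2) → (23/2, -17/2)
T6 reflect across x = 0: (35/2, -37/2) → (-35/2, -37/2); (29/2, -27/2) → (-29/2, -27/2); (19, -17) → (-19, -17); (23/2, -17/2) → (-23/2, -17/2)

image vertices: (-35/2, -37/2), (-29/2, -27/2), (-19, -17), (-23/2, -17/2)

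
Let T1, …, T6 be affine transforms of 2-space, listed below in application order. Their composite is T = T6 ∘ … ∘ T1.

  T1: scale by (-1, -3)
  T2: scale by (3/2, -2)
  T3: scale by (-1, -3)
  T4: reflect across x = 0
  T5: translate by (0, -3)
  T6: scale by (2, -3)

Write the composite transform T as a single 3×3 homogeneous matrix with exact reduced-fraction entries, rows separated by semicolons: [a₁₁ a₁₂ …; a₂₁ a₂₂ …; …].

T = [-3 0 0; 0 54 9; 0 0 1]

T1 = [-1 0 0; 0 -3 0; 0 0 1]
T2·T1 = [-3/2 0 0; 0 6 0; 0 0 1]
T3·…·T1 = [3/2 0 0; 0 -18 0; 0 0 1]
T4·…·T1 = [-3/2 0 0; 0 -18 0; 0 0 1]
T5·…·T1 = [-3/2 0 0; 0 -18 -3; 0 0 1]
T6·…·T1 = [-3 0 0; 0 54 9; 0 0 1]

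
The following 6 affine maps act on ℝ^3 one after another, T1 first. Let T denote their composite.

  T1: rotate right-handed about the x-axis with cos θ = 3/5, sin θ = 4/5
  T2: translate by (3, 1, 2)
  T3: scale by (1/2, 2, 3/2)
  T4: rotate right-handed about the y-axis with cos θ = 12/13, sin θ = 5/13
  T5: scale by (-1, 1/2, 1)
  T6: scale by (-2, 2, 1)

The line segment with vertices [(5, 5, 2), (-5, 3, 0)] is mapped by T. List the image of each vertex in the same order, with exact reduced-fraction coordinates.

T1 rotate right-handed about the x-axis with cos θ = 3/5, sin θ = 4/5: (5, 5, 2) → (5, 7/5, 26/5); (-5, 3, 0) → (-5, 9/5, 12/5)
T2 translate by (3, 1, 2): (5, 7/5, 26/5) → (8, 12/5, 36/5); (-5, 9/5, 12/5) → (-2, 14/5, 22/5)
T3 scale by (1/2, 2, 3/2): (8, 12/5, 36/5) → (4, 24/5, 54/5); (-2, 14/5, 22/5) → (-1, 28/5, 33/5)
T4 rotate right-handed about the y-axis with cos θ = 12/13, sin θ = 5/13: (4, 24/5, 54/5) → (102/13, 24/5, 548/65); (-1, 28/5, 33/5) → (21/13, 28/5, 421/65)
T5 scale by (-1, 1/2, 1): (102/13, 24/5, 548/65) → (-102/13, 12/5, 548/65); (21/13, 28/5, 421/65) → (-21/13, 14/5, 421/65)
T6 scale by (-2, 2, 1): (-102/13, 12/5, 548/65) → (204/13, 24/5, 548/65); (-21/13, 14/5, 421/65) → (42/13, 28/5, 421/65)

image vertices: (204/13, 24/5, 548/65), (42/13, 28/5, 421/65)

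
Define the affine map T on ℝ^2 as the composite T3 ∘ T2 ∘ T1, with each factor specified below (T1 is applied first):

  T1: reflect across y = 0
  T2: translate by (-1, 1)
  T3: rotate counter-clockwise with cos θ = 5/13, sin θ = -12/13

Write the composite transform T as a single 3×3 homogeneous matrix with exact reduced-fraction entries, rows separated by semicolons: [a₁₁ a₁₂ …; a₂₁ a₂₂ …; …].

T = [5/13 -12/13 7/13; -12/13 -5/13 17/13; 0 0 1]

T1 = [1 0 0; 0 -1 0; 0 0 1]
T2·T1 = [1 0 -1; 0 -1 1; 0 0 1]
T3·…·T1 = [5/13 -12/13 7/13; -12/13 -5/13 17/13; 0 0 1]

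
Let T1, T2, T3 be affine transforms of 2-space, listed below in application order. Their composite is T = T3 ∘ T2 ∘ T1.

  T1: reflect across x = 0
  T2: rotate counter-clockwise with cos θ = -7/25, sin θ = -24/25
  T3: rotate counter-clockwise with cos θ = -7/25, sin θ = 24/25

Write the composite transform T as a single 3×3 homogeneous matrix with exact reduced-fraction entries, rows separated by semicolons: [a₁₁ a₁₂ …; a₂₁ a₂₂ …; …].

T1 = [-1 0 0; 0 1 0; 0 0 1]
T2·T1 = [7/25 24/25 0; 24/25 -7/25 0; 0 0 1]
T3·…·T1 = [-1 0 0; 0 1 0; 0 0 1]

T = [-1 0 0; 0 1 0; 0 0 1]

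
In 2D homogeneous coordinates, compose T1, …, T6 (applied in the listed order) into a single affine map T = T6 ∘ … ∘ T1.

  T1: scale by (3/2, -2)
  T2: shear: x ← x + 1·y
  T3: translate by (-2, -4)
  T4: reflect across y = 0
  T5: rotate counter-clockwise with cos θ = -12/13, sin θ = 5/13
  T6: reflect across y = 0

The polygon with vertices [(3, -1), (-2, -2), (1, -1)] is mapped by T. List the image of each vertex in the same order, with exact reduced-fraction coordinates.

image vertices: (-64/13, 3/26), (12/13, 5/13), (-28/13, 33/26)

T1 scale by (3/2, -2): (3, -1) → (9/2, 2); (-2, -2) → (-3, 4); (1, -1) → (3/2, 2)
T2 shear: x ← x + 1·y: (9/2, 2) → (13/2, 2); (-3, 4) → (1, 4); (3/2, 2) → (7/2, 2)
T3 translate by (-2, -4): (13/2, 2) → (9/2, -2); (1, 4) → (-1, 0); (7/2, 2) → (3/2, -2)
T4 reflect across y = 0: (9/2, -2) → (9/2, 2); (-1, 0) → (-1, 0); (3/2, -2) → (3/2, 2)
T5 rotate counter-clockwise with cos θ = -12/13, sin θ = 5/13: (9/2, 2) → (-64/13, -3/26); (-1, 0) → (12/13, -5/13); (3/2, 2) → (-28/13, -33/26)
T6 reflect across y = 0: (-64/13, -3/26) → (-64/13, 3/26); (12/13, -5/13) → (12/13, 5/13); (-28/13, -33/26) → (-28/13, 33/26)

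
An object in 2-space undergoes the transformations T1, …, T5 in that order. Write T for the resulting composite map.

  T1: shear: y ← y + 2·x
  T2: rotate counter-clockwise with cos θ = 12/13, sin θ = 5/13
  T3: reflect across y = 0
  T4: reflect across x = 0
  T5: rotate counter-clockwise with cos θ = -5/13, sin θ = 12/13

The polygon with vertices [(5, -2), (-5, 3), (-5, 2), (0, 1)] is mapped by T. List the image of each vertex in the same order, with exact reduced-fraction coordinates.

image vertices: (1552/169, 365/169), (-1433/169, -245/169), (-1552/169, -365/169), (119/169, 120/169)

T1 shear: y ← y + 2·x: (5, -2) → (5, 8); (-5, 3) → (-5, -7); (-5, 2) → (-5, -8); (0, 1) → (0, 1)
T2 rotate counter-clockwise with cos θ = 12/13, sin θ = 5/13: (5, 8) → (20/13, 121/13); (-5, -7) → (-25/13, -109/13); (-5, -8) → (-20/13, -121/13); (0, 1) → (-5/13, 12/13)
T3 reflect across y = 0: (20/13, 121/13) → (20/13, -121/13); (-25/13, -109/13) → (-25/13, 109/13); (-20/13, -121/13) → (-20/13, 121/13); (-5/13, 12/13) → (-5/13, -12/13)
T4 reflect across x = 0: (20/13, -121/13) → (-20/13, -121/13); (-25/13, 109/13) → (25/13, 109/13); (-20/13, 121/13) → (20/13, 121/13); (-5/13, -12/13) → (5/13, -12/13)
T5 rotate counter-clockwise with cos θ = -5/13, sin θ = 12/13: (-20/13, -121/13) → (1552/169, 365/169); (25/13, 109/13) → (-1433/169, -245/169); (20/13, 121/13) → (-1552/169, -365/169); (5/13, -12/13) → (119/169, 120/169)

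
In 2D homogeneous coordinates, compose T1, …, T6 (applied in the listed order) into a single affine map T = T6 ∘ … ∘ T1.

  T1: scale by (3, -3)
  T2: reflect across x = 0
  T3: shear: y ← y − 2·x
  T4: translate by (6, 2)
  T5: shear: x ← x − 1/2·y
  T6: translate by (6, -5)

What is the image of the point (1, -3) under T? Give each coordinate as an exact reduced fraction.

T1 scale by (3, -3): (1, -3) → (3, 9)
T2 reflect across x = 0: (3, 9) → (-3, 9)
T3 shear: y ← y − 2·x: (-3, 9) → (-3, 15)
T4 translate by (6, 2): (-3, 15) → (3, 17)
T5 shear: x ← x − 1/2·y: (3, 17) → (-11/2, 17)
T6 translate by (6, -5): (-11/2, 17) → (1/2, 12)

T(p) = (1/2, 12)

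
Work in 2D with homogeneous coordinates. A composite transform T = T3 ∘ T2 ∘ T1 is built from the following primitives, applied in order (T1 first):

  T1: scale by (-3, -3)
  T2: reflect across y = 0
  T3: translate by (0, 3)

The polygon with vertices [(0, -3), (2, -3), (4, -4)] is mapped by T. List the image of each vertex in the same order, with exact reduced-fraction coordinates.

T1 scale by (-3, -3): (0, -3) → (0, 9); (2, -3) → (-6, 9); (4, -4) → (-12, 12)
T2 reflect across y = 0: (0, 9) → (0, -9); (-6, 9) → (-6, -9); (-12, 12) → (-12, -12)
T3 translate by (0, 3): (0, -9) → (0, -6); (-6, -9) → (-6, -6); (-12, -12) → (-12, -9)

image vertices: (0, -6), (-6, -6), (-12, -9)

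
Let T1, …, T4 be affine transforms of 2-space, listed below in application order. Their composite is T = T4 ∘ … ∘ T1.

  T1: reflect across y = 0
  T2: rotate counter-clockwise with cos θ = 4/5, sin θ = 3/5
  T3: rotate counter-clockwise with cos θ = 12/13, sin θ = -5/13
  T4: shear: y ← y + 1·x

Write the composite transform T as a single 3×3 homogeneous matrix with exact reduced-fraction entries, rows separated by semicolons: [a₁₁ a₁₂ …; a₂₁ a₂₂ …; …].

T = [63/65 16/65 0; 79/65 -47/65 0; 0 0 1]

T1 = [1 0 0; 0 -1 0; 0 0 1]
T2·T1 = [4/5 3/5 0; 3/5 -4/5 0; 0 0 1]
T3·…·T1 = [63/65 16/65 0; 16/65 -63/65 0; 0 0 1]
T4·…·T1 = [63/65 16/65 0; 79/65 -47/65 0; 0 0 1]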